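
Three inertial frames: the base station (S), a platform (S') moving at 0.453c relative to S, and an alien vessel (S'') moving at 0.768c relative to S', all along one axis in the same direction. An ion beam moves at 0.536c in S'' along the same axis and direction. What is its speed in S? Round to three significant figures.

Apply u = (u'+v)/(1+u'v) twice. Ion beam in the platform frame: (0.536+0.768)/(1+0.536·0.768) = 1.304/1.411648 = 0.92374c.
That velocity, transformed to the rest frame of the base station: (0.92374+0.453)/(1+0.92374·0.453) = 1.37674/1.41845422 = 0.97059c.

0.971c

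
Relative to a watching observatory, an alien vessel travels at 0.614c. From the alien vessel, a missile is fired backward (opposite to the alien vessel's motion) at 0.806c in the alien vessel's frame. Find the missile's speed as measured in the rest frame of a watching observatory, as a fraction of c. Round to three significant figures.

In units of c, u = (u' + v)/(1 + u'v) with u' = −0.806 and v = 0.614.
Numerator: −0.806 + 0.614 = −0.192. Denominator: 1 + (−0.806)(0.614) = 0.505116.
u = −0.192/0.505116 = −0.38011, so the speed is 0.380c.

0.380c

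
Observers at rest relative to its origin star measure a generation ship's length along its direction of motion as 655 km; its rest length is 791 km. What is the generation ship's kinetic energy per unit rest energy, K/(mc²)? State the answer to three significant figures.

Length contraction gives γ = L₀/L = 791/655 = 1.20763.
Since K = (γ−1)mc², K/(mc²) = 1.20763 − 1 = 0.208.

0.208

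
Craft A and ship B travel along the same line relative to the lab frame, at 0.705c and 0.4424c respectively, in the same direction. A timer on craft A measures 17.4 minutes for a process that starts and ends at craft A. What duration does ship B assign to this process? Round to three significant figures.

18.8 minutes

The velocity of craft A relative to ship B is (0.705 − 0.4424)c / (1 − 0.705×0.4424) = 0.38163c; relative speed 0.38163c.
γ for this relative speed: γ = 1/√(1 − 0.145641) = 1.0819.
Craft A's interval is proper; time dilation gives Δt_B = γΔτ = 1.0819 × 17.4 minutes = 18.8 minutes.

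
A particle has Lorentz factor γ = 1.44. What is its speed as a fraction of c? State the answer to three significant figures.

β = √(1 − 1/γ²) = √(1 − 1/2.0736) = √0.517747 = 0.720.

0.720c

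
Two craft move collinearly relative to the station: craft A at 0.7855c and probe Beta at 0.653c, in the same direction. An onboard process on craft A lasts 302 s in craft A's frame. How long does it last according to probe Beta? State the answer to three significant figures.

Transform craft A's velocity into probe Beta's frame: (0.7855 − 0.653)/(1 − 0.7855·0.653) = 0.1325/0.4870685, so the relative speed is 0.27204c.
At |u| = 0.27204c, γ = (1 − 0.0740058)^(−1/2) = 1.0392.
The clock on craft A records proper time, so probe Beta measures Δt = γΔτ = 1.0392 × 302 = 314 s.

314 s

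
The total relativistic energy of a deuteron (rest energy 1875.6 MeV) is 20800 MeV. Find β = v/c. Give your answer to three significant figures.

γ = E/(mc²) = 20800/1875.6 = 11.09.
β = √(1 − 1/γ²) = √(1 − 0.00813087) = √0.99186913 = 0.996.

0.996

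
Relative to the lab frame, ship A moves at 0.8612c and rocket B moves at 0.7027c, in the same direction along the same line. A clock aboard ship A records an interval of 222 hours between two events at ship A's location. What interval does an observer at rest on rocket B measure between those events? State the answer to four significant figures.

The velocity of ship A relative to rocket B is (0.8612 − 0.7027)c / (1 − 0.8612×0.7027) = 0.40143c; relative speed 0.40143c.
γ for this relative speed: γ = 1/√(1 − 0.161146) = 1.0918.
Ship A's interval is proper; time dilation gives Δt_B = γΔτ = 1.0918 × 222 hours = 242.4 hours.

242.4 hours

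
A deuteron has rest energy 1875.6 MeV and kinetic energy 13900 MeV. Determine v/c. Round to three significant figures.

0.993

γ = 1 + K/(mc²) = 1 + 13900/1875.6 = 8.411.
β = √(1 − 1/γ²) = √(1 − 0.0141353) = √0.9858647 = 0.993.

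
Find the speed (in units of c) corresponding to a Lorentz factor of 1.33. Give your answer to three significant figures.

β = √(1 − 1/γ²) = √(1 − 1/1.7689) = √0.434677 = 0.659.

0.659c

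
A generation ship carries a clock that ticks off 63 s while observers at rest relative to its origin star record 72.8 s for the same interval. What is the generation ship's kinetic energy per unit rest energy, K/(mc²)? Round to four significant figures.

γ = Δt/Δτ = 72.8/63 = 1.15556.
Since K = (γ−1)mc², K/(mc²) = 1.15556 − 1 = 0.1556.

0.1556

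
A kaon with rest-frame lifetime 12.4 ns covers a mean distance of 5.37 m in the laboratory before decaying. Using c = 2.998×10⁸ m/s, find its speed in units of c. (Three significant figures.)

d = βγcτ ⇒ βγ = d/(cτ) = 5.370 m / (3.71752 m) = 1.4445.
β = (βγ)/√(1+(βγ)²) = 1.4445/√3.08658 = 0.822.

0.822c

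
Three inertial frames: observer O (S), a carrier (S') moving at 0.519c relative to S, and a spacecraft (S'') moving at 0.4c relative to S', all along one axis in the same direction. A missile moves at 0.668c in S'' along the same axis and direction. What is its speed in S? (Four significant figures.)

Compose velocities in two stages. Stage 1 (into S'): u₁ = (0.668+0.4)/(1+0.668×0.4) = 0.8428.
Stage 2 (into S): u = (0.8428+0.519)/(1+0.8428×0.519) = 0.9474, so the speed is 0.9474c.

0.9474c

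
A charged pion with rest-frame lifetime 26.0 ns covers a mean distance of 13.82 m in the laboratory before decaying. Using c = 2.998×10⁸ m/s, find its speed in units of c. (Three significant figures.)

Lab distance = (lab lifetime)·v = γτ·βc, so βγ = d/(cτ) = 13.82/(2.998×10⁸ × 2.600×10^-8) = 1.773.
With βγ = 1.773: γ² = 1 + (βγ)² = 4.14353, and β = (βγ)/γ = 1.773/2.03557 = 0.871.

0.871c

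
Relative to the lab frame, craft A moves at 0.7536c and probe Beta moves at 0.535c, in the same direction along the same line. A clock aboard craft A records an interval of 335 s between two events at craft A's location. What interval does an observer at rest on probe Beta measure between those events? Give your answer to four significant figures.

360.0 s

The velocity of craft A relative to probe Beta is (0.7536 − 0.535)c / (1 − 0.7536×0.535) = 0.36627c; relative speed 0.36627c.
At |u| = 0.36627c, γ = (1 − 0.134154)^(−1/2) = 1.0747.
Craft A's interval is proper; time dilation gives Δt_B = γΔτ = 1.0747 × 335 s = 360.0 s.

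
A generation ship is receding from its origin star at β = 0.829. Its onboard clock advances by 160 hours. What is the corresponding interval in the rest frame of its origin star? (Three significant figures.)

β² = 0.687241, so γ = 1/√0.312759 = 1.7881.
The onboard clock measures proper time, so the interval in the rest frame of its origin star is dilated: Δt = γ·Δτ = 1.7881 × 160 hours = 286 hours.

286 hours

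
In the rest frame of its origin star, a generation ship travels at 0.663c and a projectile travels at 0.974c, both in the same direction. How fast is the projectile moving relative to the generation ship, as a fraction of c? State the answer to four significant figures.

0.8779c

Transform to the generation ship's frame: u' = (u − v)/(1 − uv/c²).
u' = (0.974 − 0.663)/(1 − 0.974×0.663) = 0.311/0.354238 = 0.87794.
Speed in the generation ship's frame: 0.8779c (in the same direction).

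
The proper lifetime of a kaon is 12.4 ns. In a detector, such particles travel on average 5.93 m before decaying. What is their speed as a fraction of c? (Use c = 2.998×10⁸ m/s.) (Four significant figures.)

0.8473c

Lab distance = (lab lifetime)·v = γτ·βc, so βγ = d/(cτ) = 5.930/(2.998×10⁸ × 1.240×10^-8) = 1.5951.
With βγ = 1.5951: γ² = 1 + (βγ)² = 3.54434, and β = (βγ)/γ = 1.5951/1.88264 = 0.8473.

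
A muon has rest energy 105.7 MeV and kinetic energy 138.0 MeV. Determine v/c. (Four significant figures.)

K = (γ−1)mc², so γ = 1 + 138.0/105.7 = 2.3056.
Then v/c = √(1 − γ⁻²) = √(1 − 0.188119) = √0.811881 = 0.9010.

0.9010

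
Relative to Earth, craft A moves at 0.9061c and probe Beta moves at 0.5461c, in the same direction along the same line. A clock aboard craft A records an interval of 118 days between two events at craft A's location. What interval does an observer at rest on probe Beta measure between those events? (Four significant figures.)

The velocity of craft A relative to probe Beta is (0.9061 − 0.5461)c / (1 − 0.9061×0.5461) = 0.71262c; relative speed 0.71262c.
At |u| = 0.71262c, γ = (1 − 0.507827)^(−1/2) = 1.4254.
The clock on craft A records proper time, so probe Beta measures Δt = γΔτ = 1.4254 × 118 = 168.2 days.

168.2 days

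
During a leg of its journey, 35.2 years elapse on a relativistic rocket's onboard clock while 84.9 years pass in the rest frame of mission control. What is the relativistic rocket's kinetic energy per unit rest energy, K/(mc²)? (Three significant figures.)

1.41

γ = Δt/Δτ = 84.9/35.2 = 2.41193.
K/(mc²) = γ − 1 = 2.41193 − 1 = 1.41.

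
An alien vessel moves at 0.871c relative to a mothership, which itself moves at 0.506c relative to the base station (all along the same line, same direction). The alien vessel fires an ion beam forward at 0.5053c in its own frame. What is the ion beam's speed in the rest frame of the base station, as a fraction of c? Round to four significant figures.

Compose velocities in two stages. Stage 1 (into S'): u₁ = (0.5053+0.871)/(1+0.5053×0.871) = 0.95569.
Stage 2 (into S): u = (0.95569+0.506)/(1+0.95569×0.506) = 0.98525, so the speed is 0.9852c.

0.9852c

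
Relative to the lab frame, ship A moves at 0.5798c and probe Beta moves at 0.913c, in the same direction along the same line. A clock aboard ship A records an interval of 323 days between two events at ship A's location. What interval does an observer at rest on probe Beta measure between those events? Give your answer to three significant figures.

457 days

Speed of ship A in probe Beta's frame: u = (v_A − v_B)/(1 − v_A v_B/c²) = (0.5798 − 0.913)/(1 − 0.5798×0.913) = −0.3332/0.4706426 = −0.70797; |u| = 0.70797c.
At |u| = 0.70797c, γ = (1 − 0.501222)^(−1/2) = 1.4159.
Ship A's interval is proper; time dilation gives Δt_B = γΔτ = 1.4159 × 323 days = 457 days.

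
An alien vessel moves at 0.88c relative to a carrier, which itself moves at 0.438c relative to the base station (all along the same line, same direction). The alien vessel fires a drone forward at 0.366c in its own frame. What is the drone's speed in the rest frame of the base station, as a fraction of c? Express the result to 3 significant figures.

Apply u = (u'+v)/(1+u'v) twice. Drone in the carrier frame: (0.366+0.88)/(1+0.366·0.88) = 1.246/1.32208 = 0.94245c.
That velocity, transformed to the rest frame of the base station: (0.94245+0.438)/(1+0.94245·0.438) = 1.38045/1.4127931 = 0.97711c.

0.977c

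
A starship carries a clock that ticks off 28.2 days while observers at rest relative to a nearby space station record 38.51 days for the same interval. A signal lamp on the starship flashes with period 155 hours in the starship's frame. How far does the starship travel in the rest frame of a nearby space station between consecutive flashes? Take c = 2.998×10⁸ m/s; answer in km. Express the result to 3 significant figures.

The time-dilation ratio gives γ = 38.51/28.2 = 1.3656.
β = √(1 − 1/γ²) = 0.681. Lab-frame period = γτ = 1.3656×155 hours = 211.67 hours. Distance = βc × γτ = 0.681 × 2.998×10⁸ m/s × 762012 s = 1.5558×10^14 m = 1.56×10^11 km.

1.56×10^11 km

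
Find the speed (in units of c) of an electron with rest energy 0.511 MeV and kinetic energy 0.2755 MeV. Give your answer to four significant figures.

0.7602c

γ = 1 + K/(mc²) = 1 + 0.2755/0.511 = 1.5391.
β = √(1 − 1/γ²) = √(1 − 0.42215) = √0.57785 = 0.7602.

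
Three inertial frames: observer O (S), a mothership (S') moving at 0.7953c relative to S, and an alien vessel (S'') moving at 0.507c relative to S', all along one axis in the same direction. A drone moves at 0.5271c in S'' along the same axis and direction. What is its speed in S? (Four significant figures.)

First combine the drone and alien vessel (S''→S'): u₁ = (0.5271 + 0.507)/(1 + 0.5271×0.507) = 1.0341/1.2672397 = 0.81603.
Then combine with the mothership (S'→S): u = (0.81603 + 0.7953)/(1 + 0.81603×0.7953) = 1.61133/1.648988659 = 0.97716.

0.9772c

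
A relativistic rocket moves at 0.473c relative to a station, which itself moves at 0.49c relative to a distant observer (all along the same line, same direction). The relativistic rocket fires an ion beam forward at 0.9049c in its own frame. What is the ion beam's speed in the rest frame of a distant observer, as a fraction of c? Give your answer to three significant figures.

0.988c

First combine the ion beam and relativistic rocket (S''→S'): u₁ = (0.9049 + 0.473)/(1 + 0.9049×0.473) = 1.3779/1.4280177 = 0.9649.
Then combine with the station (S'→S): u = (0.9649 + 0.49)/(1 + 0.9649×0.49) = 1.4549/1.472801 = 0.98785.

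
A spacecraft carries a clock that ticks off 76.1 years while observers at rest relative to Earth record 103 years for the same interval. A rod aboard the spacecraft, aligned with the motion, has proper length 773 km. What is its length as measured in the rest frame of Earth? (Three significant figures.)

571 km

The time-dilation ratio gives γ = 103/76.1 = 1.35348.
The rod contracts by the same γ: 773 km / 1.35348 = 571 km.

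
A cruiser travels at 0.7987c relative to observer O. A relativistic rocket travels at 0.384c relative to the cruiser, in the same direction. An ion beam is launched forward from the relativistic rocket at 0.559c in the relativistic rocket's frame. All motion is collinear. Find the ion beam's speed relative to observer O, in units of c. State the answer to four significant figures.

First combine the ion beam and relativistic rocket (S''→S'): u₁ = (0.559 + 0.384)/(1 + 0.559×0.384) = 0.943/1.214656 = 0.77635.
Then combine with the cruiser (S'→S): u = (0.77635 + 0.7987)/(1 + 0.77635×0.7987) = 1.57505/1.620070745 = 0.97221.

0.9722c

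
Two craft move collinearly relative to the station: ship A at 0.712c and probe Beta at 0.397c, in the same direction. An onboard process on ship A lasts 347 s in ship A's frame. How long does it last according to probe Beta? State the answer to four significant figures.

386.2 s

Transform ship A's velocity into probe Beta's frame: (0.712 − 0.397)/(1 − 0.712·0.397) = 0.315/0.717336, so the relative speed is 0.43912c.
At |u| = 0.43912c, γ = (1 − 0.192826)^(−1/2) = 1.1131.
The clock on ship A records proper time, so probe Beta measures Δt = γΔτ = 1.1131 × 347 = 386.2 s.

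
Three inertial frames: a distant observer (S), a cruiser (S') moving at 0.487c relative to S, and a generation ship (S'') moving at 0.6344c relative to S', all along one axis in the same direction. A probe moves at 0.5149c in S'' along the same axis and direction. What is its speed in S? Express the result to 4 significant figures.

Apply u = (u'+v)/(1+u'v) twice. Probe in the cruiser frame: (0.5149+0.6344)/(1+0.5149·0.6344) = 1.1493/1.32665256 = 0.86632c.
That velocity, transformed to the rest frame of a distant observer: (0.86632+0.487)/(1+0.86632·0.487) = 1.35332/1.42189784 = 0.95177c.

0.9518c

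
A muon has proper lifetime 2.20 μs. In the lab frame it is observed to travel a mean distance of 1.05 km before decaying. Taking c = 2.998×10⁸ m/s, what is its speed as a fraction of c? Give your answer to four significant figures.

0.8468c

Let x = d/(cτ) = 1050 m / (2.998×10⁸ m/s × 2.200×10^-6 s) = 1.592. Since d = βγcτ, x = βγ = β/√(1−β²).
Solving: β² = x²/(1+x²) = 2.53446/3.53446 = 0.717071, so β = 0.8468.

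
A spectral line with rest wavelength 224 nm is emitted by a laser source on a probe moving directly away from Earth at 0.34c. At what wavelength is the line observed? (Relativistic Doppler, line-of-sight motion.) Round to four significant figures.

Relativistic Doppler for wavelength: λ_obs = λ_src · √((1+β)/(1−β)).
With β = 0.34: factor = √(1.34/0.66) = 1.4249.
λ_obs = 224 × 1.4249 = 319.2 nm.

319.2 nm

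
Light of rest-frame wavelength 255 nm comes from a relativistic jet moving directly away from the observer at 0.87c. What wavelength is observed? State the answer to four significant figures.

Relativistic Doppler for wavelength: λ_obs = λ_src · √((1+β)/(1−β)).
With β = 0.87: factor = √(1.87/0.13) = 3.7927.
λ_obs = 255 × 3.7927 = 967.1 nm.

967.1 nm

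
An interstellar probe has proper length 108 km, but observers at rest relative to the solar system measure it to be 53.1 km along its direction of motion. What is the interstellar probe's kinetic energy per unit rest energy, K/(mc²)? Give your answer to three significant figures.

Length contraction gives γ = L₀/L = 108/53.1 = 2.0339.
K/(mc²) = γ − 1 = 2.0339 − 1 = 1.03.

1.03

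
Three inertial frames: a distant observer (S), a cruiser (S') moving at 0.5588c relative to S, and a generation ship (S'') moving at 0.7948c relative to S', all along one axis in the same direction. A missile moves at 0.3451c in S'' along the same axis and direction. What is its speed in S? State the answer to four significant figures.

Compose velocities in two stages. Stage 1 (into S'): u₁ = (0.3451+0.7948)/(1+0.3451×0.7948) = 0.89454.
Stage 2 (into S): u = (0.89454+0.5588)/(1+0.89454×0.5588) = 0.96898, so the speed is 0.9690c.

0.9690c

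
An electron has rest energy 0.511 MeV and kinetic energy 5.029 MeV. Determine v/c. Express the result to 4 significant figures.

0.9957

K = (γ−1)mc², so γ = 1 + 5.029/0.511 = 10.841.
Then v/c = √(1 − γ⁻²) = √(1 − 0.00850866) = √0.99149134 = 0.9957.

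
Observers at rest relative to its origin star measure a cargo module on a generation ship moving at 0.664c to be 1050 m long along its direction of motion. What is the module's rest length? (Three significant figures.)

With β = 0.664, γ = 1/√(1 − 0.664²) = 1/√0.559104 = 1.3374.
Proper length: L₀ = γ·L = 1.3374 × 1050 = 1400 m.

1400 m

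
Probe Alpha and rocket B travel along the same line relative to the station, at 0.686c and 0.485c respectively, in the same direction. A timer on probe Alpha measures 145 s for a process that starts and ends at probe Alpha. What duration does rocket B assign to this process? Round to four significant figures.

152.1 s

Transform probe Alpha's velocity into rocket B's frame: (0.686 − 0.485)/(1 − 0.686·0.485) = 0.201/0.66729, so the relative speed is 0.30122c.
At |u| = 0.30122c, γ = (1 − 0.0907335)^(−1/2) = 1.0487.
The clock on probe Alpha records proper time, so rocket B measures Δt = γΔτ = 1.0487 × 145 = 152.1 s.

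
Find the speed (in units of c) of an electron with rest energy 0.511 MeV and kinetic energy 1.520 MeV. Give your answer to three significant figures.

0.968c

γ = 1 + K/(mc²) = 1 + 1.520/0.511 = 3.9746.
β = √(1 − 1/γ²) = √(1 − 0.0633014) = √0.9366986 = 0.968.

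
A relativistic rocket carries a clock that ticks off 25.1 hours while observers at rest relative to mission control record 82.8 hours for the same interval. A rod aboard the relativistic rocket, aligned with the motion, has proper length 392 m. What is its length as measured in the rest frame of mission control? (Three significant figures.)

119 m

The time-dilation ratio gives γ = 82.8/25.1 = 3.2988.
L = L₀/γ = 392/3.2988 = 119 m.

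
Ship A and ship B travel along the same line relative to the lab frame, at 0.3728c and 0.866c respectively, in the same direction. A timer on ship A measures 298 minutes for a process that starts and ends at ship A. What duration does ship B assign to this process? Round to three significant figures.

435 minutes

Transform ship A's velocity into ship B's frame: (0.3728 − 0.866)/(1 − 0.3728·0.866) = −0.4932/0.6771552, so the relative speed is 0.72834c.
At |u| = 0.72834c, γ = (1 − 0.530479)^(−1/2) = 1.4594.
Ship A's interval is proper; time dilation gives Δt_B = γΔτ = 1.4594 × 298 minutes = 435 minutes.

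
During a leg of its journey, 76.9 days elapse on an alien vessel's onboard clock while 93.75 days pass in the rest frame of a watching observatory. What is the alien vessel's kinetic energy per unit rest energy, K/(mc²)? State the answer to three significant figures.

The time-dilation ratio gives γ = 93.75/76.9 = 1.21912.
K/(mc²) = γ − 1 = 1.21912 − 1 = 0.219.

0.219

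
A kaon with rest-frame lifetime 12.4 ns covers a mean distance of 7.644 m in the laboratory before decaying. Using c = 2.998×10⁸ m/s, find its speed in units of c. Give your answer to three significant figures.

Lab distance = (lab lifetime)·v = γτ·βc, so βγ = d/(cτ) = 7.644/(2.998×10⁸ × 1.240×10^-8) = 2.0562.
With βγ = 2.0562: γ² = 1 + (βγ)² = 5.22796, and β = (βγ)/γ = 2.0562/2.28647 = 0.899.

0.899c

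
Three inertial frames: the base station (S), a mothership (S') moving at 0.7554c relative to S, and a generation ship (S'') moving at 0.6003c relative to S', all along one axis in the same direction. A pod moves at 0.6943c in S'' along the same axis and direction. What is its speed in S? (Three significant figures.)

0.988c

Apply u = (u'+v)/(1+u'v) twice. Pod in the mothership frame: (0.6943+0.6003)/(1+0.6943·0.6003) = 1.2946/1.41678829 = 0.91376c.
That velocity, transformed to the rest frame of the base station: (0.91376+0.7554)/(1+0.91376·0.7554) = 1.66916/1.690254304 = 0.98752c.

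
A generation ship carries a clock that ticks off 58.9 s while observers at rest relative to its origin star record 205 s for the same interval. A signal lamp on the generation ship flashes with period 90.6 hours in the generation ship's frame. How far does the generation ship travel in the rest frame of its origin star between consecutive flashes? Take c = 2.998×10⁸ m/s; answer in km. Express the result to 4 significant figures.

From Δt = γΔτ: γ = 205/58.9 = 3.48048.
β = √(1 − 1/γ²) = 0.95784. Lab-frame period = γτ = 3.48048×90.6 hours = 315.33 hours. Distance = βc × γτ = 0.95784 × 2.998×10⁸ m/s × 1135188 s = 3.2598×10^14 m = 3.260×10^11 km.

3.260×10^11 km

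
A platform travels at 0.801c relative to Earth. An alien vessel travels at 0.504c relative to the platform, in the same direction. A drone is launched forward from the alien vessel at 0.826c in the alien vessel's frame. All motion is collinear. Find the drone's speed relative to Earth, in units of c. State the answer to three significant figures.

Apply u = (u'+v)/(1+u'v) twice. Drone in the platform frame: (0.826+0.504)/(1+0.826·0.504) = 1.33/1.416304 = 0.93906c.
That velocity, transformed to the rest frame of Earth: (0.93906+0.801)/(1+0.93906·0.801) = 1.74006/1.75218706 = 0.99308c.

0.993c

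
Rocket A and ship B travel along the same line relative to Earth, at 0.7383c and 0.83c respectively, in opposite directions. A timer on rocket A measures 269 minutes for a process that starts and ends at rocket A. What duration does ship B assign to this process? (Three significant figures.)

1150 minutes

The velocity of rocket A relative to ship B is (0.7383 + 0.83)c / (1 + 0.7383×0.83) = 0.97241c; relative speed 0.97241c.
At |u| = 0.97241c, γ = (1 − 0.945581)^(−1/2) = 4.2867.
The clock on rocket A records proper time, so ship B measures Δt = γΔτ = 4.2867 × 269 = 1150 minutes.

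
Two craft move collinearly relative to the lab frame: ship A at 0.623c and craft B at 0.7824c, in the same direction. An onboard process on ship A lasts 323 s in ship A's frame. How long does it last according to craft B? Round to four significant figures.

The velocity of ship A relative to craft B is (0.623 − 0.7824)c / (1 − 0.623×0.7824) = −0.31099c; relative speed 0.31099c.
At |u| = 0.31099c, γ = (1 − 0.0967148)^(−1/2) = 1.0522.
The clock on ship A records proper time, so craft B measures Δt = γΔτ = 1.0522 × 323 = 339.9 s.

339.9 s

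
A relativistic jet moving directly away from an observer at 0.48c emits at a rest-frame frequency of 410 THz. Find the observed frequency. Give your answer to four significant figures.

243.0 THz

Relativistic Doppler (source moving away): f_obs = f_src · √((1−β)/(1+β)).
With β = 0.48: factor = √(0.52/1.48) = 0.59275.
f_obs = 410 × 0.59275 = 243.0 THz.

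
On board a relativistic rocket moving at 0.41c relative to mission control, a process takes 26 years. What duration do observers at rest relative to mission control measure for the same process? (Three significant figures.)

28.5 years

With β = 0.41, γ = 1/√(1 − 0.41²) = 1/√0.8319 = 1.0964.
Time dilation: Δt = γ·Δτ = 1.0964 × 26 = 28.5 years.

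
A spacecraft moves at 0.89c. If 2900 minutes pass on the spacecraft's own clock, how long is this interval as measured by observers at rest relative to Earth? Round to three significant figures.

6360 minutes

Lorentz factor: γ = (1 − 0.7921)^(−1/2) = 2.1932.
The onboard clock measures proper time, so the interval in the rest frame of Earth is dilated: Δt = γ·Δτ = 2.1932 × 2900 minutes = 6360 minutes.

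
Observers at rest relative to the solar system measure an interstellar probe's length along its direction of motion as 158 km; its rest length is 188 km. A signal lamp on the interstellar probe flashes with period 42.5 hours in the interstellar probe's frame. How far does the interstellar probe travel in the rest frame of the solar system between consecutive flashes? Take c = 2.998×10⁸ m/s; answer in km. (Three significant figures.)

2.96×10^10 km

γ = L₀/L = 188/158 = 1.18987.
β = √(1 − 1/γ²) = 0.54192. Lab-frame period = γτ = 1.18987×42.5 hours = 50.569 hours. Distance = βc × γτ = 0.54192 × 2.998×10⁸ m/s × 182048.4 s = 2.9577×10^13 m = 2.96×10^10 km.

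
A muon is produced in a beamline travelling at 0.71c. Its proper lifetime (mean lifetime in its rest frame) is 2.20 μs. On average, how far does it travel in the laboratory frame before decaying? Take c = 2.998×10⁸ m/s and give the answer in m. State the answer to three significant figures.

665 m

γ = 1/√(1 − β²) = 1/√(1 − 0.5041) = 1/√0.4959 = 1/0.704202 = 1.42.
Lab-frame lifetime: Δt = γτ = 1.42 × 2.20 μs = 3.124 μs.
Distance: d = vΔt = 0.71 × 2.998×10⁸ m/s × 3.1240×10^-6 s = 665 m.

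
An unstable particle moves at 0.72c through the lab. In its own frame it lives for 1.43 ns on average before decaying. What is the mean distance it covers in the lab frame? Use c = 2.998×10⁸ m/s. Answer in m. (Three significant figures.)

0.445 m

With β = 0.72, γ = 1/√(1 − 0.72²) = 1/√0.4816 = 1.441.
Lab-frame lifetime: Δt = γτ = 1.441 × 1.43 ns = 2.0606 ns.
Distance: d = vΔt = 0.72 × 2.998×10⁸ m/s × 2.0606×10^-9 s = 0.445 m.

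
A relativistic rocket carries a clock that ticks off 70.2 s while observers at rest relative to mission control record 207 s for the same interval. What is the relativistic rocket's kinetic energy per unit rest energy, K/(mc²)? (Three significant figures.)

1.95

γ = Δt/Δτ = 207/70.2 = 2.94872.
Since K = (γ−1)mc², K/(mc²) = 2.94872 − 1 = 1.95.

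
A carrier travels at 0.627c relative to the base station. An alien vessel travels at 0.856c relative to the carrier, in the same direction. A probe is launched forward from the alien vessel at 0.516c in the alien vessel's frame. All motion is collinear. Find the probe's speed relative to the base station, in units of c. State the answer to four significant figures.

0.9887c

Apply u = (u'+v)/(1+u'v) twice. Probe in the carrier frame: (0.516+0.856)/(1+0.516·0.856) = 1.372/1.441696 = 0.95166c.
That velocity, transformed to the rest frame of the base station: (0.95166+0.627)/(1+0.95166·0.627) = 1.57866/1.59669082 = 0.98871c.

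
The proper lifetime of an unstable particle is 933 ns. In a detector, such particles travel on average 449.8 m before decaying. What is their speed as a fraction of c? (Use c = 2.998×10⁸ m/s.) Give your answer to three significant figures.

Let x = d/(cτ) = 449.8 m / (2.998×10⁸ m/s × 9.330×10^-7 s) = 1.6081. Since d = βγcτ, x = βγ = β/√(1−β²).
Solving: β² = x²/(1+x²) = 2.58599/3.58599 = 0.721137, so β = 0.849.

0.849c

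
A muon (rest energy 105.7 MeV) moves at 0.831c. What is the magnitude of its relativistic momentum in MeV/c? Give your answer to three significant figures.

With β = 0.831, γ = 1/√(1 − 0.831²) = 1/√0.309439 = 1.7977.
Momentum: p = γβ·mc = 1.7977 × 0.831 × 105.7 MeV/c = 158 MeV/c.

158 MeV/c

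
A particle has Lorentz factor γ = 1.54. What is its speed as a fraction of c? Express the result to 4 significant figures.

β = √(1 − 1/γ²) = √(1 − 1/2.3716) = √0.578344 = 0.7605.

0.7605c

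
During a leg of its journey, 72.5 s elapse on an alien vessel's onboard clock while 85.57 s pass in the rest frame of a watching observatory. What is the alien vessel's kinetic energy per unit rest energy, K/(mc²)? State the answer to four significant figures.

0.1803

The time-dilation ratio gives γ = 85.57/72.5 = 1.18028.
K/(mc²) = γ − 1 = 1.18028 − 1 = 0.1803.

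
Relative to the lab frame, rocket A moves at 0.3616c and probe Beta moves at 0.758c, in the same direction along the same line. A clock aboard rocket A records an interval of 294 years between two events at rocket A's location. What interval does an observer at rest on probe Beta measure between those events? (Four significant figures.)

350.9 years

Transform rocket A's velocity into probe Beta's frame: (0.3616 − 0.758)/(1 − 0.3616·0.758) = −0.3964/0.7259072, so the relative speed is 0.54608c.
γ for this relative speed: γ = 1/√(1 − 0.298203) = 1.1937.
The clock on rocket A records proper time, so probe Beta measures Δt = γΔτ = 1.1937 × 294 = 350.9 years.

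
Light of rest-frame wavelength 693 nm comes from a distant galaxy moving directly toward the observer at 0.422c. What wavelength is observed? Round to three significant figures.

Relativistic Doppler for wavelength: λ_obs = λ_src · √((1−β)/(1+β)).
With β = 0.422: factor = √(0.578/1.422) = 0.63755.
λ_obs = 693 × 0.63755 = 442 nm.

442 nm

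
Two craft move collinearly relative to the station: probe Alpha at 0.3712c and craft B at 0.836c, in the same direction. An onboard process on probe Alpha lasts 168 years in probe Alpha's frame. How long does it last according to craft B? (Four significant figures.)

227.4 years

Speed of probe Alpha in craft B's frame: u = (v_A − v_B)/(1 − v_A v_B/c²) = (0.3712 − 0.836)/(1 − 0.3712×0.836) = −0.4648/0.6896768 = −0.67394; |u| = 0.67394c.
γ for this relative speed: γ = 1/√(1 − 0.454195) = 1.3536.
The clock on probe Alpha records proper time, so craft B measures Δt = γΔτ = 1.3536 × 168 = 227.4 years.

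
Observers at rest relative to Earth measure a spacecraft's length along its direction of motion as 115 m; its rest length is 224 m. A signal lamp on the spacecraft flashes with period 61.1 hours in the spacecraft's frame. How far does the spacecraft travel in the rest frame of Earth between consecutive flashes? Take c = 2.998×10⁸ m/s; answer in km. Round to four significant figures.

1.102×10^11 km

Length contraction gives γ = L₀/L = 224/115 = 1.94783.
β = √(1 − 1/γ²) = 0.85815. Lab-frame period = γτ = 1.94783×61.1 hours = 119.01 hours. Distance = βc × γτ = 0.85815 × 2.998×10⁸ m/s × 428436 s = 1.1023×10^14 m = 1.102×10^11 km.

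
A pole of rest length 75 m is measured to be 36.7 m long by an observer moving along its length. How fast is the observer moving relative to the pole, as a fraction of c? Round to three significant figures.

0.872c

Length contraction gives γ = L₀/L = 75/36.7 = 2.0436.
β = √(1 − 1/γ²) = √0.760554 = 0.872.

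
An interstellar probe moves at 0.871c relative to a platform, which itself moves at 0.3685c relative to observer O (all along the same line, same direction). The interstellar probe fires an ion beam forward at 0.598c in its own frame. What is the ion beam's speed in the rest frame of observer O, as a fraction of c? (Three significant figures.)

0.984c

Apply u = (u'+v)/(1+u'v) twice. Ion beam in the platform frame: (0.598+0.871)/(1+0.598·0.871) = 1.469/1.520858 = 0.9659c.
That velocity, transformed to the rest frame of observer O: (0.9659+0.3685)/(1+0.9659·0.3685) = 1.3344/1.35593415 = 0.98412c.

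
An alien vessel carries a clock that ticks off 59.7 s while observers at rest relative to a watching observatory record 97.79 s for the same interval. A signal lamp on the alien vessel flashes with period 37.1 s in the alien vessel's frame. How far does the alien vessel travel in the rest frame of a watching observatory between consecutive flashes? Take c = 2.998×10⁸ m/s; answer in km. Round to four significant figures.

1.443×10^7 km

γ = Δt/Δτ = 97.79/59.7 = 1.63802.
β = √(1 − 1/γ²) = 0.79202. Lab-frame period = γτ = 1.63802×37.1 s = 60.771 s. Distance = βc × γτ = 0.79202 × 2.998×10⁸ m/s × 60.771 s = 1.4430×10^10 m = 1.443×10^7 km.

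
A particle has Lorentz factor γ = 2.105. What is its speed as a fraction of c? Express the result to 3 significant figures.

β = √(1 − 1/γ²) = √(1 − 1/4.431025) = √0.774319 = 0.880.

0.880c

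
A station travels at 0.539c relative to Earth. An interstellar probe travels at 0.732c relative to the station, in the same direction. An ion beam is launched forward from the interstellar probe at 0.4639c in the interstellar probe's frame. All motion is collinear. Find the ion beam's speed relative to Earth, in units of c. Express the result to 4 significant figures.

Apply u = (u'+v)/(1+u'v) twice. Ion beam in the station frame: (0.4639+0.732)/(1+0.4639·0.732) = 1.1959/1.3395748 = 0.89275c.
That velocity, transformed to the rest frame of Earth: (0.89275+0.539)/(1+0.89275·0.539) = 1.43175/1.48119225 = 0.96662c.

0.9666c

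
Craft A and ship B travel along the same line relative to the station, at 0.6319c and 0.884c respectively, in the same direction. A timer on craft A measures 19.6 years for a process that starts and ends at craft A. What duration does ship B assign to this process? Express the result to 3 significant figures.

23.9 years

Transform craft A's velocity into ship B's frame: (0.6319 − 0.884)/(1 − 0.6319·0.884) = −0.2521/0.4414004, so the relative speed is 0.57114c.
γ for this relative speed: γ = 1/√(1 − 0.326201) = 1.2182.
The clock on craft A records proper time, so ship B measures Δt = γΔτ = 1.2182 × 19.6 = 23.9 years.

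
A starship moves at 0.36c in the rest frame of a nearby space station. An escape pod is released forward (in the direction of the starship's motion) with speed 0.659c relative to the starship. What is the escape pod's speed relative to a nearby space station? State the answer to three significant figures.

0.824c

In units of c, u = (u' + v)/(1 + u'v) with u' = 0.659 and v = 0.36.
Numerator: 0.659 + 0.36 = 1.019. Denominator: 1 + (0.659)(0.36) = 1.23724.
u = 1.019/1.23724 = 0.82361, so the speed is 0.824c.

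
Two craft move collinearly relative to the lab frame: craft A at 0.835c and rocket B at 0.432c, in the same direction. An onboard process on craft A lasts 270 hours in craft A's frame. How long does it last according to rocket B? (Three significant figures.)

Speed of craft A in rocket B's frame: u = (v_A − v_B)/(1 − v_A v_B/c²) = (0.835 − 0.432)/(1 − 0.835×0.432) = 0.403/0.63928 = 0.6304; |u| = 0.6304c.
At |u| = 0.6304c, γ = (1 − 0.397404)^(−1/2) = 1.2882.
Craft A's interval is proper; time dilation gives Δt_B = γΔτ = 1.2882 × 270 hours = 348 hours.

348 hours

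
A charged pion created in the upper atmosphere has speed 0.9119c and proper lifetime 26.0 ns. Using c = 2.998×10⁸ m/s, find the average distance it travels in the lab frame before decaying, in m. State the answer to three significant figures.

17.3 m

With β = 0.9119, γ = 1/√(1 − 0.9119²) = 1/√0.16843839 = 2.4366.
Lab-frame lifetime: Δt = γτ = 2.4366 × 26.0 ns = 63.352 ns.
Distance: d = vΔt = 0.9119 × 2.998×10⁸ m/s × 6.3352×10^-8 s = 17.3 m.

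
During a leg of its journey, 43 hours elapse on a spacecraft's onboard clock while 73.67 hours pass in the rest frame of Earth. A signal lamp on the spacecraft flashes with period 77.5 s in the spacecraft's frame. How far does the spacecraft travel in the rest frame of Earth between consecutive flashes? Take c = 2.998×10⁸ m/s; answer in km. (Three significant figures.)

γ = Δt/Δτ = 73.67/43 = 1.71326.
β = √(1 − 1/γ²) = 0.81198. Lab-frame period = γτ = 1.71326×77.5 s = 132.78 s. Distance = βc × γτ = 0.81198 × 2.998×10⁸ m/s × 132.78 s = 3.2323×10^10 m = 3.23×10^7 km.

3.23×10^7 km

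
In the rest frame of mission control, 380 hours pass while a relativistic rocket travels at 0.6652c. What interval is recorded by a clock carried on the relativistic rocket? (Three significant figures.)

With β = 0.6652, γ = 1/√(1 − 0.6652²) = 1/√0.55750896 = 1.3393.
The moving clock records proper time: Δτ = Δt/γ = 380/1.3393 = 284 hours.

284 hours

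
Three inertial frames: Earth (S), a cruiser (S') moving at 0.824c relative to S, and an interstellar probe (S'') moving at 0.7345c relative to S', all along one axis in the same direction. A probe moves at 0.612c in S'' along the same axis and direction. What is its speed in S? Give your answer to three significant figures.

0.993c

Apply u = (u'+v)/(1+u'v) twice. Probe in the cruiser frame: (0.612+0.7345)/(1+0.612·0.7345) = 1.3465/1.449514 = 0.92893c.
That velocity, transformed to the rest frame of Earth: (0.92893+0.824)/(1+0.92893·0.824) = 1.75293/1.76543832 = 0.99291c.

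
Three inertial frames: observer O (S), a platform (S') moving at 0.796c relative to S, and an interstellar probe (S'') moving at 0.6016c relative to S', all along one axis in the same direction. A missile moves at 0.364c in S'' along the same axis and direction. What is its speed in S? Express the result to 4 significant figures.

First combine the missile and interstellar probe (S''→S'): u₁ = (0.364 + 0.6016)/(1 + 0.364×0.6016) = 0.9656/1.2189824 = 0.79214.
Then combine with the platform (S'→S): u = (0.79214 + 0.796)/(1 + 0.79214×0.796) = 1.58814/1.63054344 = 0.97399.

0.9740c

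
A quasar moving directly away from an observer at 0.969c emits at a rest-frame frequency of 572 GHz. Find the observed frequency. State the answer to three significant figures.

Relativistic Doppler (source moving away): f_obs = f_src · √((1−β)/(1+β)).
With β = 0.969: factor = √(0.031/1.969) = 0.12548.
f_obs = 572 × 0.12548 = 71.8 GHz.

71.8 GHz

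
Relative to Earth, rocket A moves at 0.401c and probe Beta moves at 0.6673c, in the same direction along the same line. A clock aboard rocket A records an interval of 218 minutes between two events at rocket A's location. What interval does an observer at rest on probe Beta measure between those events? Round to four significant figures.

234.0 minutes

Speed of rocket A in probe Beta's frame: u = (v_A − v_B)/(1 − v_A v_B/c²) = (0.401 − 0.6673)/(1 − 0.401×0.6673) = −0.2663/0.7324127 = −0.36359; |u| = 0.36359c.
At |u| = 0.36359c, γ = (1 − 0.132198)^(−1/2) = 1.0735.
The clock on rocket A records proper time, so probe Beta measures Δt = γΔτ = 1.0735 × 218 = 234.0 minutes.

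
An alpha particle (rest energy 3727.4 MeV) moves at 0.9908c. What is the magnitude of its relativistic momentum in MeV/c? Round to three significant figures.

Lorentz factor: γ = (1 − 0.98168464)^(−1/2) = 7.3891.
Momentum: p = γβ·mc = 7.3891 × 0.9908 × 3727.4 MeV/c = 27300 MeV/c.

27300 MeV/c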